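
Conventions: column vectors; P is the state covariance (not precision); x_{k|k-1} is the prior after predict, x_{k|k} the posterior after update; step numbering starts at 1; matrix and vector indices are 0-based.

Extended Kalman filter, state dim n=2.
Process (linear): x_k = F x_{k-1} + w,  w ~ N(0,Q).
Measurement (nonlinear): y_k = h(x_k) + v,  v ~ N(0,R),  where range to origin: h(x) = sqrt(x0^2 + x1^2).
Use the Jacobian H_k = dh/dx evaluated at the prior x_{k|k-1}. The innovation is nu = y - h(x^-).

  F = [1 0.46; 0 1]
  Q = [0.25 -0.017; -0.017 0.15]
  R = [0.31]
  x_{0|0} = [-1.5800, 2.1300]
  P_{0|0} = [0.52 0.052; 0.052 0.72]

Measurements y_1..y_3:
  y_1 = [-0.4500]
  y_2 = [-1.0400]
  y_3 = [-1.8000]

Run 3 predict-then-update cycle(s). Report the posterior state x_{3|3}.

step 1: x^-=[-0.6002, 2.1300]  P^-=[0.9702 0.3662; 0.3662 0.8700]  H_jac=[-0.2712 0.9625]  S=[0.9962]  K=[0.0897; 0.7409]  nu=[-2.6629]  x^+=[-0.8390, 0.1570]  P^+=[0.9622 0.3000; 0.3000 0.3232]
step 2: x^-=[-0.7668, 0.1570]  P^-=[1.5566 0.4317; 0.4317 0.4732]  H_jac=[-0.9797 0.2006]  S=[1.6533]  K=[-0.8700; -0.1984]  nu=[-1.8227]  x^+=[0.8189, 0.5186]  P^+=[0.3053 0.1463; 0.1463 0.4081]
step 3: x^-=[1.0575, 0.5186]  P^-=[0.7762 0.3171; 0.3171 0.5581]  H_jac=[0.8978 0.4403]  S=[1.2946]  K=[0.6462; 0.4097]  nu=[-2.9778]  x^+=[-0.8667, -0.7014]  P^+=[0.2357 -0.0257; -0.0257 0.3408]

x_post = [-0.8667, -0.7014]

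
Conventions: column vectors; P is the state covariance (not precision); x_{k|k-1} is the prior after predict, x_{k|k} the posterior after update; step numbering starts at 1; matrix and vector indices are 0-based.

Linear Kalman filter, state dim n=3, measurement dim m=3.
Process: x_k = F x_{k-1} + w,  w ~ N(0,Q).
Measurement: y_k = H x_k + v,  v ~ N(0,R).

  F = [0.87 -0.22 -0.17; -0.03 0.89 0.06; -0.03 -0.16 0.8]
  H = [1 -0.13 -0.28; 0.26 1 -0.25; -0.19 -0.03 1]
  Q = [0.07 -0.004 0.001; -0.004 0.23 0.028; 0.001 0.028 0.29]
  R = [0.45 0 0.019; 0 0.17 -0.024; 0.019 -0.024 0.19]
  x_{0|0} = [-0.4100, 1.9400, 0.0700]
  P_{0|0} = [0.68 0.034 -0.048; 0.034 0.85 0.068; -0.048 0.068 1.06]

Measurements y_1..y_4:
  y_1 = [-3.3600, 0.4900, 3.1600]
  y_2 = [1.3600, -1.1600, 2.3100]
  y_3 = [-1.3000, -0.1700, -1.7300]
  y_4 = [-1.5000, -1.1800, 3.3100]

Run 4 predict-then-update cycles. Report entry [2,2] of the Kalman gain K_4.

step 1: x^-=[-0.7954, 1.7431, -0.2421]  P^-=[0.6627 -0.1864 -0.1793; -0.1864 0.9133 0.0067; -0.1793 0.0067 0.9760]  S=[1.3540 -0.0020 -0.5653; -0.0020 1.1122 -0.3396; -0.5653 -0.3396 1.2563]  K=[0.5526 0.0346 0.0195; -0.1569 0.8261 0.1645; -0.0007 -0.0108 0.8006]  nu=[-2.4058, -1.1068, 3.3033]  x^+=[-2.0987, 1.7494, 2.4160]  P^+=[0.2602 -0.0469 0.0614; -0.0469 0.1497 0.0040; 0.0614 0.0040 0.1641]
step 2: x^-=[-2.6214, 1.7649, 1.7159]  P^-=[0.2790 -0.0755 0.0258; -0.0755 0.3521 0.0171; 0.0258 0.0171 0.3947]  S=[0.7723 -0.0311 -0.1176; -0.0311 0.5145 -0.1069; -0.1176 -0.1069 0.5834]  K=[0.3702 0.0111 0.0340; -0.1164 0.6585 0.1330; -0.0118 -0.0084 0.6633]  nu=[4.6913, -1.8144, 0.1490]  x^+=[-0.8998, 0.0436, 1.7744]  P^+=[0.1757 -0.0332 0.0456; -0.0332 0.1185 0.0045; 0.0456 0.0045 0.1348]
step 3: x^-=[-1.0941, 0.1723, 1.4395]  P^-=[0.2122 -0.0572 0.0180; -0.0572 0.3266 0.0205; 0.0180 0.0205 0.3758]  S=[0.7035 -0.0271 -0.1085; -0.0271 0.4921 -0.1008; -0.1085 -0.1008 0.5651]  K=[0.3091 0.0087 0.0244; -0.1045 0.6445 0.1330; -0.0277 -0.0080 0.6512]  nu=[0.2195, 0.3020, -3.3722]  x^+=[-1.1059, -0.1045, -0.7650]  P^+=[0.1464 -0.0278 0.0373; -0.0278 0.1151 0.0060; 0.0373 0.0060 0.1307]
step 4: x^-=[-0.8091, -0.1057, -0.5621]  P^-=[0.1902 -0.0523 0.0124; -0.0523 0.3238 0.0219; 0.0124 0.0219 0.3731]  S=[0.6832 -0.0264 -0.1097; -0.0264 0.4902 -0.1002; -0.1097 -0.1002 0.5637]  K=[0.2864 0.0070 0.0176; -0.1007 0.6435 0.1340; -0.0352 -0.0085 0.6483]  nu=[-0.8620, -1.0045, 3.7152]  x^+=[-0.9975, -0.1675, 1.8852]  P^+=[0.1352 -0.0260 0.0335; -0.0260 0.1146 0.0066; 0.0335 0.0066 0.1293]

K[2,2] = 0.6483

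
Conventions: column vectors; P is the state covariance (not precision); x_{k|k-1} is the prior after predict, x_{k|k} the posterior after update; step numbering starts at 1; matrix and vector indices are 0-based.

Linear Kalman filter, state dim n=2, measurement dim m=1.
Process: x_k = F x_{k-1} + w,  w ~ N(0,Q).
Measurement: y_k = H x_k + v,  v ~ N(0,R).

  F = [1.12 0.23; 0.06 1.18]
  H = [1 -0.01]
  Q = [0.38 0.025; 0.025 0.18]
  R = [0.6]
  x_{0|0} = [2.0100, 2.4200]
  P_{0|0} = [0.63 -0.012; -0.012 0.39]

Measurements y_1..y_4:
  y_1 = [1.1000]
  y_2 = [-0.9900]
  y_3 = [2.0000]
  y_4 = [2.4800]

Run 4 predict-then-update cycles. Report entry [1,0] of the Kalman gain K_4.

step 1: x^-=[2.8078, 2.9762]  P^-=[1.1847 0.1572; 0.1572 0.7236]  S=[1.7816]  K=[0.6641; 0.0841]  nu=[-1.6780]  x^+=[1.6935, 2.8350]  P^+=[0.3990 0.0576; 0.0576 0.7110]
step 2: x^-=[2.5487, 3.4469]  P^-=[0.9478 0.3217; 0.3217 1.1796]  S=[1.5415]  K=[0.6128; 0.2010]  nu=[-3.5043]  x^+=[0.4014, 2.7424]  P^+=[0.3690 0.1318; 0.1318 1.1173]
step 3: x^-=[1.0803, 3.2601]  P^-=[0.9699 0.5290; 0.5290 1.7557]  S=[1.5595]  K=[0.6185; 0.3280]  nu=[0.9523]  x^+=[1.6693, 3.5725]  P^+=[0.3732 0.2127; 0.2127 1.5879]
step 4: x^-=[2.6913, 4.3157]  P^-=[1.0418 0.7650; 0.7650 2.4225]  S=[1.6267]  K=[0.6357; 0.4554]  nu=[-0.1682]  x^+=[2.5844, 4.2391]  P^+=[0.3844 0.2941; 0.2941 2.0851]

K[1,0] = 0.4554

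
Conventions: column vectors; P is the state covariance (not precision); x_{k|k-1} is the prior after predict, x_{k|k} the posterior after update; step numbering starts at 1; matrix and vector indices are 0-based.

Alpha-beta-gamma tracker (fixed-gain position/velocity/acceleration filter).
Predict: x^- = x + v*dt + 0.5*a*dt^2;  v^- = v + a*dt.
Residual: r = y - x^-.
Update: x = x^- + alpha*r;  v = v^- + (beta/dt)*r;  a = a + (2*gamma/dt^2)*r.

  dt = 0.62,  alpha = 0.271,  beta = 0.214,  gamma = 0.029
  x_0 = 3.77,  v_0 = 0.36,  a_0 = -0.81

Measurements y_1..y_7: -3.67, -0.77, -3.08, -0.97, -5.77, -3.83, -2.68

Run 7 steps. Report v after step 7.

step 1: x_pred=3.8375  r=-7.5075  x^+=1.8030  v^+=-2.7335  a^+=-1.9428
step 2: x_pred=-0.2652  r=-0.5048  x^+=-0.4020  v^+=-4.1123  a^+=-2.0189
step 3: x_pred=-3.3396  r=0.2596  x^+=-3.2693  v^+=-5.2744  a^+=-1.9798
step 4: x_pred=-6.9199  r=5.9499  x^+=-5.3075  v^+=-4.4482  a^+=-1.0820
step 5: x_pred=-8.2733  r=2.5033  x^+=-7.5949  v^+=-4.2550  a^+=-0.7043
step 6: x_pred=-10.3684  r=6.5384  x^+=-8.5965  v^+=-2.4348  a^+=0.2822
step 7: x_pred=-10.0518  r=7.3718  x^+=-8.0541  v^+=0.2846  a^+=1.3945

v_post = 0.2846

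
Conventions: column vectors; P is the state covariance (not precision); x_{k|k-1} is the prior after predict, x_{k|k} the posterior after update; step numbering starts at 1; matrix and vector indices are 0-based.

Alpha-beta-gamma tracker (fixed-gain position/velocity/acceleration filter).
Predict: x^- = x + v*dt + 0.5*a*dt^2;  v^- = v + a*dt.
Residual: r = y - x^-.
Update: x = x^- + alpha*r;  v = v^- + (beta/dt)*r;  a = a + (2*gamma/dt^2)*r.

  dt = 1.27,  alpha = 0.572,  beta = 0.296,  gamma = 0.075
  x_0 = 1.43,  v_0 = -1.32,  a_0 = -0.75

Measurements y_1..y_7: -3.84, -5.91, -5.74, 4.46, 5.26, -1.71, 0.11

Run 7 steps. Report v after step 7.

v_post = 3.2462

step 1: x_pred=-0.8512  r=-2.9888  x^+=-2.5608  v^+=-2.9691  a^+=-1.0280
step 2: x_pred=-7.1606  r=1.2506  x^+=-6.4452  v^+=-3.9831  a^+=-0.9117
step 3: x_pred=-12.2390  r=6.4990  x^+=-8.5216  v^+=-3.6262  a^+=-0.3072
step 4: x_pred=-13.3746  r=17.8346  x^+=-3.1732  v^+=0.1403  a^+=1.3514
step 5: x_pred=-1.9052  r=7.1652  x^+=2.1933  v^+=3.5266  a^+=2.0177
step 6: x_pred=8.2993  r=-10.0093  x^+=2.5740  v^+=3.7562  a^+=1.0869
step 7: x_pred=8.2209  r=-8.1109  x^+=3.5815  v^+=3.2462  a^+=0.3326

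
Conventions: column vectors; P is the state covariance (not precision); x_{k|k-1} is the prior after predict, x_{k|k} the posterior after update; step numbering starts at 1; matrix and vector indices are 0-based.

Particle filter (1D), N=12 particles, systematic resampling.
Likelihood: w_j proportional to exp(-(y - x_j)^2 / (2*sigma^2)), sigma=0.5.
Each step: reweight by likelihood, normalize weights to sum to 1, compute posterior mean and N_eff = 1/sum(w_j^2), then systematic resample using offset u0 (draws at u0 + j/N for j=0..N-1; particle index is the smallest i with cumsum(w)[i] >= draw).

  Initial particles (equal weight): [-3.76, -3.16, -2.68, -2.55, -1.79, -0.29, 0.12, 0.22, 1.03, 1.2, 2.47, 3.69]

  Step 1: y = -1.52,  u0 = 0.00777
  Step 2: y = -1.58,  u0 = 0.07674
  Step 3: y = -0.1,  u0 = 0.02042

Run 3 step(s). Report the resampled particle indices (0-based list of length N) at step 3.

resampled_idx = [0, 1, 2, 3, 4, 5, 6, 7, 8, 9, 10, 11]

step 1: w=[0.0000, 0.0041, 0.0610, 0.1077, 0.7772, 0.0436, 0.0041, 0.0021, 0.0000, 0.0000, 0.0000, 0.0000]  mean=-1.8543  Neff=1.6094  idx=[2, 3, 4, 4, 4, 4, 4, 4, 4, 4, 4, 4]
step 2: w=[0.0095, 0.0162, 0.0974, 0.0974, 0.0974, 0.0974, 0.0974, 0.0974, 0.0974, 0.0974, 0.0974, 0.0974]  mean=-1.8107  Neff=10.4950  idx=[2, 3, 4, 5, 5, 6, 7, 8, 9, 10, 11, 11]
step 3: w=[0.0833, 0.0833, 0.0833, 0.0833, 0.0833, 0.0833, 0.0833, 0.0833, 0.0833, 0.0833, 0.0833, 0.0833]  mean=-1.7900  Neff=12.0000  idx=[0, 1, 2, 3, 4, 5, 6, 7, 8, 9, 10, 11]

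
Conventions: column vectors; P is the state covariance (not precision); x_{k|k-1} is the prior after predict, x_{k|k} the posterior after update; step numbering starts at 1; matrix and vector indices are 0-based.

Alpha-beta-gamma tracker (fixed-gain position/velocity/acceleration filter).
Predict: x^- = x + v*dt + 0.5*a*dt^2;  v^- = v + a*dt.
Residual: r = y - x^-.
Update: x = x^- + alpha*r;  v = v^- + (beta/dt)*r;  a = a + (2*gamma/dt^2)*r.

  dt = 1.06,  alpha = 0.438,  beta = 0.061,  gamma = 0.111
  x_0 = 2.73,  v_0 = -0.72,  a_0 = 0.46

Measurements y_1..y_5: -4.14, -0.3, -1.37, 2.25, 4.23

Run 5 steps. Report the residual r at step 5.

step 1: x_pred=2.2252  r=-6.3652  x^+=-0.5627  v^+=-0.5987  a^+=-0.7976
step 2: x_pred=-1.6455  r=1.3455  x^+=-1.0562  v^+=-1.3668  a^+=-0.5318
step 3: x_pred=-2.8037  r=1.4337  x^+=-2.1757  v^+=-1.8480  a^+=-0.2485
step 4: x_pred=-4.2742  r=6.5242  x^+=-1.4166  v^+=-1.7360  a^+=1.0405
step 5: x_pred=-2.6722  r=6.9022  x^+=0.3510  v^+=-0.2358  a^+=2.4042

resid = 6.9022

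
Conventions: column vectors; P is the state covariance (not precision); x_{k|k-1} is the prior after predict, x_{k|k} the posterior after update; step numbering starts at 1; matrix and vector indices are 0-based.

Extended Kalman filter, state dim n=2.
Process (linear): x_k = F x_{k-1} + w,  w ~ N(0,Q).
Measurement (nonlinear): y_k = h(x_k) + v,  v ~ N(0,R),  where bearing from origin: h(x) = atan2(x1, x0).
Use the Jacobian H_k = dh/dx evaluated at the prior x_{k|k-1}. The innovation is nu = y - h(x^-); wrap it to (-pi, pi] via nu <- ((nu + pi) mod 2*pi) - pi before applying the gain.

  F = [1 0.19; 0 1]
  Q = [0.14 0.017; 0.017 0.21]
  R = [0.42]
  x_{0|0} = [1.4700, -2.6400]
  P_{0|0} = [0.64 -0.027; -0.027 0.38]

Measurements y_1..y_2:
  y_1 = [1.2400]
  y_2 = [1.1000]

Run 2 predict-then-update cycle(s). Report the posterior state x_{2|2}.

x_post = [2.7454, -1.4142]

step 1: x^-=[0.9684, -2.6400]  P^-=[0.7835 0.0622; 0.0622 0.5900]  H_jac=[0.3339 0.1225]  S=[0.5213]  K=[0.5164; 0.1785]  nu=[2.4592]  x^+=[2.2384, -2.2011]  P^+=[0.6444 0.0142; 0.0142 0.5734]
step 2: x^-=[1.8202, -2.2011]  P^-=[0.8105 0.1401; 0.1401 0.7834]  H_jac=[0.2698 0.2231]  S=[0.5349]  K=[0.4673; 0.3975]  nu=[1.9799]  x^+=[2.7454, -1.4142]  P^+=[0.6937 0.0408; 0.0408 0.6989]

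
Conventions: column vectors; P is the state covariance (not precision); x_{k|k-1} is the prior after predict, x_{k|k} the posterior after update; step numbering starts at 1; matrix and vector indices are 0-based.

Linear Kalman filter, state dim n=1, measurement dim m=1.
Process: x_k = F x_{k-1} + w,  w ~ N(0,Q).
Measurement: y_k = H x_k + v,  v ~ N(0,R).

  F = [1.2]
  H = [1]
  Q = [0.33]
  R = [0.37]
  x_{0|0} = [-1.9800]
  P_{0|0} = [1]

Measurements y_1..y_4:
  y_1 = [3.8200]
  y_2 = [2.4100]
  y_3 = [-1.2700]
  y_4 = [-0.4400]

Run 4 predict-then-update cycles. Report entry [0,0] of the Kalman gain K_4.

step 1: x^-=[-2.3760]  P^-=[1.7700]  S=[2.1400]  K=[0.8271]  nu=[6.1960]  x^+=[2.7487]  P^+=[0.3060]
step 2: x^-=[3.2985]  P^-=[0.7707]  S=[1.1407]  K=[0.6756]  nu=[-0.8885]  x^+=[2.6982]  P^+=[0.2500]
step 3: x^-=[3.2378]  P^-=[0.6900]  S=[1.0600]  K=[0.6509]  nu=[-4.5078]  x^+=[0.3035]  P^+=[0.2408]
step 4: x^-=[0.3642]  P^-=[0.6768]  S=[1.0468]  K=[0.6465]  nu=[-0.8042]  x^+=[-0.1557]  P^+=[0.2392]

K[0,0] = 0.6465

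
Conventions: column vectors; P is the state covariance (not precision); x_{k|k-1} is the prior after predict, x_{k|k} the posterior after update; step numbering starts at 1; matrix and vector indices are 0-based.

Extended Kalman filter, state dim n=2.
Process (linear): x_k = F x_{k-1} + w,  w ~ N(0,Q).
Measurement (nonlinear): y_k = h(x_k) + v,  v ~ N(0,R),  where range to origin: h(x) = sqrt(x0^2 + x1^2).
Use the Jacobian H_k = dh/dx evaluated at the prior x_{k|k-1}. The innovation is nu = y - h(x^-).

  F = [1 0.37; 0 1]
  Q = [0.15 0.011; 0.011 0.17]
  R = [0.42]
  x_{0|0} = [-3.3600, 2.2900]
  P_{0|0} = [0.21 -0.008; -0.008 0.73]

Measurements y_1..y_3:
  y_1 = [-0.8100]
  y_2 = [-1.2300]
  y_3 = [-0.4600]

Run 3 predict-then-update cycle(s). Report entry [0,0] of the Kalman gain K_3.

step 1: x^-=[-2.5127, 2.2900]  P^-=[0.4540 0.2731; 0.2731 0.9000]  H_jac=[-0.7391 0.6736]  S=[0.8044]  K=[-0.1885; 0.5027]  nu=[-4.2097]  x^+=[-1.7193, 0.1738]  P^+=[0.4254 0.3493; 0.3493 0.6967]
step 2: x^-=[-1.6550, 0.1738]  P^-=[0.9293 0.6181; 0.6181 0.8667]  H_jac=[-0.9945 0.1045]  S=[1.2202]  K=[-0.7045; -0.4296]  nu=[-2.8941]  x^+=[0.3840, 1.4171]  P^+=[0.3237 0.2488; 0.2488 0.6415]
step 3: x^-=[0.9083, 1.4171]  P^-=[0.7456 0.4972; 0.4972 0.8115]  H_jac=[0.5396 0.8419]  S=[1.6641]  K=[0.4933; 0.5718]  nu=[-2.1432]  x^+=[-0.1490, 0.1916]  P^+=[0.3406 0.0278; 0.0278 0.2675]

K[0,0] = 0.4933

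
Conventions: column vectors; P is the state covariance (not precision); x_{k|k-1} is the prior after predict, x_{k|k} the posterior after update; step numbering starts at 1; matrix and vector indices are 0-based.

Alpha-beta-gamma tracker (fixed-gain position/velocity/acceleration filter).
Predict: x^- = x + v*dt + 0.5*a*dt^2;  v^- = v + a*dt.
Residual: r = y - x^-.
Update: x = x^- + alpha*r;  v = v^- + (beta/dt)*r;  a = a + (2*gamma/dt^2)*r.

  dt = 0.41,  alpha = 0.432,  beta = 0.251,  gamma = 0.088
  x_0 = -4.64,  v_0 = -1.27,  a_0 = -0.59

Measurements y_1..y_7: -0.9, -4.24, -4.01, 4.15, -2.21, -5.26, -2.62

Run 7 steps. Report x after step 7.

x_post = -1.5499

step 1: x_pred=-5.2103  r=4.3103  x^+=-3.3482  v^+=1.1268  a^+=3.9229
step 2: x_pred=-2.5565  r=-1.6835  x^+=-3.2838  v^+=1.7046  a^+=2.1603
step 3: x_pred=-2.4033  r=-1.6067  x^+=-3.0974  v^+=1.6067  a^+=0.4781
step 4: x_pred=-2.3985  r=6.5485  x^+=0.4305  v^+=5.8117  a^+=7.3343
step 5: x_pred=3.4297  r=-5.6397  x^+=0.9933  v^+=5.3661  a^+=1.4296
step 6: x_pred=3.3136  r=-8.5736  x^+=-0.3902  v^+=0.7035  a^+=-7.5470
step 7: x_pred=-0.7361  r=-1.8839  x^+=-1.5499  v^+=-3.5441  a^+=-9.5195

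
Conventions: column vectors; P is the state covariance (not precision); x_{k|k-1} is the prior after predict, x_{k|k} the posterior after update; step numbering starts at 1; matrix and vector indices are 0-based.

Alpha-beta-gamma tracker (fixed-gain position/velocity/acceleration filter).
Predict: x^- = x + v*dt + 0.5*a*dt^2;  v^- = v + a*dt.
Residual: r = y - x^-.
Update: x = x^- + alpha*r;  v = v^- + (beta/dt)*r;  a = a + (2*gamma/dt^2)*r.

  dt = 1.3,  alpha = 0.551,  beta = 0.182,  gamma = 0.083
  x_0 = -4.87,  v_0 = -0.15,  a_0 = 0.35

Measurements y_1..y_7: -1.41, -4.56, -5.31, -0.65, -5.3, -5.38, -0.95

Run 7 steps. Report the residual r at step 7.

step 1: x_pred=-4.7693  r=3.3593  x^+=-2.9183  v^+=0.7753  a^+=0.6800
step 2: x_pred=-1.3359  r=-3.2241  x^+=-3.1124  v^+=1.2079  a^+=0.3633
step 3: x_pred=-1.2352  r=-4.0748  x^+=-3.4804  v^+=1.1096  a^+=-0.0370
step 4: x_pred=-2.0691  r=1.4191  x^+=-1.2872  v^+=1.2602  a^+=0.1024
step 5: x_pred=0.4377  r=-5.7377  x^+=-2.7238  v^+=0.5901  a^+=-0.4612
step 6: x_pred=-2.3463  r=-3.0337  x^+=-4.0179  v^+=-0.4341  a^+=-0.7592
step 7: x_pred=-5.2237  r=4.2737  x^+=-2.8689  v^+=-0.8227  a^+=-0.3394

resid = 4.2737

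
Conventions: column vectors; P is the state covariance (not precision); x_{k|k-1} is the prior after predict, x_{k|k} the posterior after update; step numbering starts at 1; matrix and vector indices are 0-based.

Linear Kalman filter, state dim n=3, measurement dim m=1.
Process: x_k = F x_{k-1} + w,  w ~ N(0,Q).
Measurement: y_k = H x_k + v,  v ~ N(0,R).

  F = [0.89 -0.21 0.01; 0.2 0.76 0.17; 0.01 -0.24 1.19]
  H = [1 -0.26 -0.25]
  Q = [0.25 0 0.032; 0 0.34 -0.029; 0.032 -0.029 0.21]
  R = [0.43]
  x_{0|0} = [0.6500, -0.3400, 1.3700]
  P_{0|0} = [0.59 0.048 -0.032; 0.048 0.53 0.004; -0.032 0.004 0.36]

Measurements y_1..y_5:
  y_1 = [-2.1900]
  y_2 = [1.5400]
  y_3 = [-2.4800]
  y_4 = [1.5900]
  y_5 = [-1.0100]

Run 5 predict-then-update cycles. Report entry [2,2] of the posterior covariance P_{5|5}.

step 1: x^-=[0.6636, 0.1045, 1.7184]  P^-=[0.7222 0.0465 0.0230; 0.0465 0.6936 -0.0578; 0.0230 -0.0578 0.7471]  S=[1.2026]  K=[0.5857; -0.0993; -0.1237]  nu=[-2.3968]  x^+=[-0.7402, 0.3425, 2.0149]  P^+=[0.3097 0.1164 0.1101; 0.1164 0.6817 -0.0726; 0.1101 -0.0726 0.7287]
step 2: x^-=[-0.7106, 0.4547, 2.3081]  P^-=[0.4842 0.0403 0.1876; 0.0403 0.7913 -0.0463; 0.1876 -0.0463 1.3247]  S=[0.9297]  K=[0.4591; -0.1655; -0.1415]  nu=[2.9459]  x^+=[0.6417, -0.0328, 1.8913]  P^+=[0.2882 0.1109 0.2480; 0.1109 0.7659 -0.0681; 0.2480 -0.0681 1.3061]
step 3: x^-=[0.5969, 0.4250, 2.2650]  P^-=[0.4755 0.0416 0.3446; 0.0416 0.8646 0.0923; 0.3446 0.0923 2.1480]  S=[0.9162]  K=[0.4131; -0.2251; -0.2362]  nu=[-2.4002]  x^+=[-0.3946, 0.9654, 2.8318]  P^+=[0.3191 0.1268 0.4340; 0.1268 0.8182 0.0436; 0.4340 0.0436 2.0969]
step 4: x^-=[-0.5256, 1.1362, 3.1342]  P^-=[0.4992 0.0755 0.5224; 0.0755 0.9653 0.3831; 0.5224 0.3831 3.2114]  S=[0.9445]  K=[0.3695; -0.2872; -0.4024]  nu=[3.1945]  x^+=[0.6547, 0.2188, 1.8486]  P^+=[0.3703 0.1757 0.6628; 0.1757 0.8874 0.2740; 0.6628 0.2740 3.0585]
step 5: x^-=[0.5552, 0.6115, 2.1539]  P^-=[0.5277 0.1349 0.7114; 0.1349 1.1251 0.8170; 0.7114 0.8170 4.4507]  S=[0.9923]  K=[0.3172; -0.3647; -0.6184]  nu=[-0.8677]  x^+=[0.2800, 0.9280, 2.6906]  P^+=[0.4278 0.2497 0.9061; 0.2497 0.9931 0.5932; 0.9061 0.5932 4.0712]

P_post[2,2] = 4.0712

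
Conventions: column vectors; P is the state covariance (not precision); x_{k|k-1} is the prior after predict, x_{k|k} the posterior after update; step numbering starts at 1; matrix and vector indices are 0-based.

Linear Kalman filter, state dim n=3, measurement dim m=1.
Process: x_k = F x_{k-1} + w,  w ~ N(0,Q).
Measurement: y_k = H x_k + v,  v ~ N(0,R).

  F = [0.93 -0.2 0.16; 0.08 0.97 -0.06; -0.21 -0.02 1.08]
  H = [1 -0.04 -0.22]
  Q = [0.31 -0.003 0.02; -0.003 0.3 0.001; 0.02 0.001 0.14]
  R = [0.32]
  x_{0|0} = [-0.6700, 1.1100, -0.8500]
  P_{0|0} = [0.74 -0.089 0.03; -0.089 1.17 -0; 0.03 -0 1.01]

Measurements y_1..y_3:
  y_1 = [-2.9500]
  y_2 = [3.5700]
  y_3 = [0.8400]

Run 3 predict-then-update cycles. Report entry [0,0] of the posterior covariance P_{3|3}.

step 1: x^-=[-0.9811, 1.0741, -0.7995]  P^-=[1.0647 -0.2648 0.0817; -0.2648 1.3951 -0.0783; 0.0817 -0.0783 1.3368]  S=[1.4355]  K=[0.7366; -0.2113; -0.1458]  nu=[-2.1018]  x^+=[-2.5292, 1.5183, -0.4931]  P^+=[0.2859 -0.0413 0.2358; -0.0413 1.3310 -0.1226; 0.2358 -0.1226 1.3063]
step 2: x^-=[-2.7347, 1.3000, -0.0318]  P^-=[0.7374 -0.3198 0.4501; -0.3198 1.5645 -0.2110; 0.4501 -0.2110 1.5748]  S=[0.9600]  K=[0.6783; -0.3499; 0.1167]  nu=[6.3497]  x^+=[1.5725, -0.9220, 0.7093]  P^+=[0.2957 -0.0919 0.3741; -0.0919 1.4469 -0.1718; 0.3741 -0.1718 1.5617]
step 3: x^-=[1.7603, -0.8111, 0.4543]  P^-=[0.8201 -0.4029 0.6365; -0.4029 1.6711 -0.2575; 0.6365 -0.2575 1.8122]  S=[0.9781]  K=[0.7118; -0.4224; 0.2537]  nu=[-0.8528]  x^+=[1.1533, -0.4509, 0.2379]  P^+=[0.3246 -0.1089 0.4599; -0.1089 1.4966 -0.1527; 0.4599 -0.1527 1.7492]

P_post[0,0] = 0.3246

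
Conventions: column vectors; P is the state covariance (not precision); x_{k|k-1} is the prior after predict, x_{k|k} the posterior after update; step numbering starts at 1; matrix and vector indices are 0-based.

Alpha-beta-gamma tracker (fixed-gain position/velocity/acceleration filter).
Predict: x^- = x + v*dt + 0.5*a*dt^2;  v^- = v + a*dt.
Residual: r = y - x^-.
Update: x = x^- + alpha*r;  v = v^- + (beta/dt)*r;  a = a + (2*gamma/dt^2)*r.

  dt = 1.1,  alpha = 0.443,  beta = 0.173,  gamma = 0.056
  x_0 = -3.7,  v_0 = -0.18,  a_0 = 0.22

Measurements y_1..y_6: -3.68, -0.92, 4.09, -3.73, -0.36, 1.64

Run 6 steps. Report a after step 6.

step 1: x_pred=-3.7649  r=0.0849  x^+=-3.7273  v^+=0.0754  a^+=0.2279
step 2: x_pred=-3.5065  r=2.5865  x^+=-2.3607  v^+=0.7328  a^+=0.4673
step 3: x_pred=-1.2719  r=5.3619  x^+=1.1034  v^+=2.0901  a^+=0.9636
step 4: x_pred=3.9855  r=-7.7155  x^+=0.5675  v^+=1.9366  a^+=0.2494
step 5: x_pred=2.8487  r=-3.2087  x^+=1.4272  v^+=1.7063  a^+=-0.0476
step 6: x_pred=3.2754  r=-1.6354  x^+=2.5509  v^+=1.3968  a^+=-0.1989

a_post = -0.1989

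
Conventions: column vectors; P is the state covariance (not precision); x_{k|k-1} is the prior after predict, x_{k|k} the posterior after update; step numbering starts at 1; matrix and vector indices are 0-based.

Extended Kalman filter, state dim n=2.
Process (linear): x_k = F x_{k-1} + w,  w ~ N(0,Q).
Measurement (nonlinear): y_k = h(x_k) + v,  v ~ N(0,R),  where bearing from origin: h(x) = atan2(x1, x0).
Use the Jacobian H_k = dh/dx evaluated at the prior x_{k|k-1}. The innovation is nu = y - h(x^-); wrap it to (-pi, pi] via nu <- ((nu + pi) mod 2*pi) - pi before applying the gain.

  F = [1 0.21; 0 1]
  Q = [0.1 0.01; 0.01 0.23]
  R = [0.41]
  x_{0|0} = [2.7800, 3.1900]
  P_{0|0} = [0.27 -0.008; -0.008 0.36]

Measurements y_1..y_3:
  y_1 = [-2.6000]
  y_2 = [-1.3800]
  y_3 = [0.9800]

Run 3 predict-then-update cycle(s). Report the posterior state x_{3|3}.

x_post = [4.8256, 3.4346]

step 1: x^-=[3.4499, 3.1900]  P^-=[0.3825 0.0776; 0.0776 0.5900]  H_jac=[-0.1445 0.1563]  S=[0.4289]  K=[-0.1006; 0.1888]  nu=[2.9369]  x^+=[3.1545, 3.7445]  P^+=[0.3782 0.0857; 0.0857 0.5747]
step 2: x^-=[3.9408, 3.7445]  P^-=[0.5395 0.2164; 0.2164 0.8047]  H_jac=[-0.1267 0.1334]  S=[0.4257]  K=[-0.0928; 0.1877]  nu=[-2.1399]  x^+=[4.1394, 3.3429]  P^+=[0.5359 0.2238; 0.2238 0.7897]
step 3: x^-=[4.8414, 3.3429]  P^-=[0.7647 0.3997; 0.3997 1.0197]  H_jac=[-0.0966 0.1399]  S=[0.4263]  K=[-0.0421; 0.2440]  nu=[0.3757]  x^+=[4.8256, 3.4346]  P^+=[0.7640 0.4041; 0.4041 0.9943]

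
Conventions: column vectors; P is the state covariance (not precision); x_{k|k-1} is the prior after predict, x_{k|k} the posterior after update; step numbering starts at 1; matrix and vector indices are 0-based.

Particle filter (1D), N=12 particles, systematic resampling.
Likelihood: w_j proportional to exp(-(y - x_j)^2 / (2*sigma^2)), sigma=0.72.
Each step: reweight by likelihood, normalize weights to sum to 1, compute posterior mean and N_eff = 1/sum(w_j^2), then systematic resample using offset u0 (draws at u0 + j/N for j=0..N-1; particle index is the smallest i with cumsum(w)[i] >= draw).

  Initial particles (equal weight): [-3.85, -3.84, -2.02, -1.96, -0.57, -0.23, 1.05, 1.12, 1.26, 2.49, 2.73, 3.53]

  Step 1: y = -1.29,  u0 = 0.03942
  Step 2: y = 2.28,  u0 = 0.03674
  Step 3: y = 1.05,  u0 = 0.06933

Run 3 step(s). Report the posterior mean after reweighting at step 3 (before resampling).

post_mean = -0.2688

step 1: w=[0.0008, 0.0009, 0.2711, 0.2940, 0.2750, 0.1534, 0.0023, 0.0017, 0.0009, 0.0000, 0.0000, 0.0000]  mean=-1.3170  Neff=3.8595  idx=[2, 2, 2, 3, 3, 3, 3, 4, 4, 4, 5, 5]
step 2: w=[0.0000, 0.0000, 0.0000, 0.0000, 0.0000, 0.0000, 0.0000, 0.0685, 0.0685, 0.0685, 0.3972, 0.3972]  mean=-0.2999  Neff=3.0333  idx=[7, 8, 9, 10, 10, 10, 10, 11, 11, 11, 11, 11]
step 3: w=[0.0380, 0.0380, 0.0380, 0.0984, 0.0984, 0.0984, 0.0984, 0.0984, 0.0984, 0.0984, 0.0984, 0.0984]  mean=-0.2688  Neff=10.9239  idx=[1, 3, 4, 5, 5, 6, 7, 8, 9, 10, 11, 11]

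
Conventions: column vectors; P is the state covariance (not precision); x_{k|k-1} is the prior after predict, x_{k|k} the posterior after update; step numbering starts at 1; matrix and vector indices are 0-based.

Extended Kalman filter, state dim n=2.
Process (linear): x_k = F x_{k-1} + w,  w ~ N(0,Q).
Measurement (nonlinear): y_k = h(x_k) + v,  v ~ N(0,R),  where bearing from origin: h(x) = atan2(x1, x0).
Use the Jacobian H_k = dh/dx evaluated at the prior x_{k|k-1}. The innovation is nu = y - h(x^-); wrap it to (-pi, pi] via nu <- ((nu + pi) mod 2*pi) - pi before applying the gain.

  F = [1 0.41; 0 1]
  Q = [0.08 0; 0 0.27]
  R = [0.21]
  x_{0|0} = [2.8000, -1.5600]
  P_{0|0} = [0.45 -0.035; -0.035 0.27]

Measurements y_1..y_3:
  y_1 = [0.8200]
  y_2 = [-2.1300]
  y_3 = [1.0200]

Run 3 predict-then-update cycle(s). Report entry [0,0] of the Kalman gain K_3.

step 1: x^-=[2.1604, -1.5600]  P^-=[0.5467 0.0757; 0.0757 0.5400]  H_jac=[0.2197 0.3042]  S=[0.2965]  K=[0.4828; 0.6102]  nu=[1.4454]  x^+=[2.8582, -0.6780]  P^+=[0.4776 -0.0116; -0.0116 0.4296]
step 2: x^-=[2.5802, -0.6780]  P^-=[0.6203 0.1645; 0.1645 0.6996]  H_jac=[0.0953 0.3625]  S=[0.3189]  K=[0.3722; 0.8444]  nu=[-1.8730]  x^+=[1.8830, -2.2595]  P^+=[0.5761 0.0643; 0.0643 0.4722]
step 3: x^-=[0.9566, -2.2595]  P^-=[0.7881 0.2579; 0.2579 0.7422]  H_jac=[0.3753 0.1589]  S=[0.3705]  K=[0.9089; 0.5795]  nu=[2.1903]  x^+=[2.9474, -0.9902]  P^+=[0.4820 0.0627; 0.0627 0.6178]

K[0,0] = 0.9089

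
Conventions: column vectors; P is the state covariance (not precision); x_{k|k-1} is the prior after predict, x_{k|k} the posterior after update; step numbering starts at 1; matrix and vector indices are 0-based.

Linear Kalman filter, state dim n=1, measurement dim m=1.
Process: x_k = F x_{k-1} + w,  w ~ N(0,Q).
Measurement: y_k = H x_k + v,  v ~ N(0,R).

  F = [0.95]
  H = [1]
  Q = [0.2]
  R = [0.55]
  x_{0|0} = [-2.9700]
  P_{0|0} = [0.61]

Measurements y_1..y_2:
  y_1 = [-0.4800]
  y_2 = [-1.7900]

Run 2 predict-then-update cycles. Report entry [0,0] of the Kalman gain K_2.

step 1: x^-=[-2.8215]  P^-=[0.7505]  S=[1.3005]  K=[0.5771]  nu=[2.3415]  x^+=[-1.4702]  P^+=[0.3174]
step 2: x^-=[-1.3967]  P^-=[0.4865]  S=[1.0365]  K=[0.4693]  nu=[-0.3933]  x^+=[-1.5813]  P^+=[0.2581]

K[0,0] = 0.4693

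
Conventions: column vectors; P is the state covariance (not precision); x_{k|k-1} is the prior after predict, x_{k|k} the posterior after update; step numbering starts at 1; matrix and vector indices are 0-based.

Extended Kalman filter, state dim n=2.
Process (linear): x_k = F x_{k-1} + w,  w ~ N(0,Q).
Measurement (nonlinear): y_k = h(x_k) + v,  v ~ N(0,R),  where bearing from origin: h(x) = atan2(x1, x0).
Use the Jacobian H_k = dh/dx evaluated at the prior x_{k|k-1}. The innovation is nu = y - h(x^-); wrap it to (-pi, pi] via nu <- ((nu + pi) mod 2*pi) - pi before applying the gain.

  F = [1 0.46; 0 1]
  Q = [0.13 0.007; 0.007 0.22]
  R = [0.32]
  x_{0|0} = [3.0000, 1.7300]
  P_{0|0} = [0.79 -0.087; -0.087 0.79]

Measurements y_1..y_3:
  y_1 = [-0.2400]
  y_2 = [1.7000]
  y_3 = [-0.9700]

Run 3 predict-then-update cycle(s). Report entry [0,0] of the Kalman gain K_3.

K[0,0] = 0.1012

step 1: x^-=[3.7958, 1.7300]  P^-=[1.0071 0.2834; 0.2834 1.0100]  H_jac=[-0.0994 0.2181]  S=[0.3657]  K=[-0.1047; 0.5254]  nu=[-0.6676]  x^+=[3.8657, 1.3792]  P^+=[1.0031 0.3035; 0.3035 0.9091]
step 2: x^-=[4.5002, 1.3792]  P^-=[1.6047 0.7287; 0.7287 1.1291]  H_jac=[-0.0623 0.2031]  S=[0.3544]  K=[0.1358; 0.5192]  nu=[1.4026]  x^+=[4.6906, 2.1074]  P^+=[1.5982 0.7037; 0.7037 1.0335]
step 3: x^-=[5.6600, 2.1074]  P^-=[2.5943 1.1861; 1.1861 1.2535]  H_jac=[-0.0578 0.1552]  S=[0.3376]  K=[0.1012; 0.3732]  nu=[-1.3264]  x^+=[5.5258, 1.6124]  P^+=[2.5908 1.1734; 1.1734 1.2065]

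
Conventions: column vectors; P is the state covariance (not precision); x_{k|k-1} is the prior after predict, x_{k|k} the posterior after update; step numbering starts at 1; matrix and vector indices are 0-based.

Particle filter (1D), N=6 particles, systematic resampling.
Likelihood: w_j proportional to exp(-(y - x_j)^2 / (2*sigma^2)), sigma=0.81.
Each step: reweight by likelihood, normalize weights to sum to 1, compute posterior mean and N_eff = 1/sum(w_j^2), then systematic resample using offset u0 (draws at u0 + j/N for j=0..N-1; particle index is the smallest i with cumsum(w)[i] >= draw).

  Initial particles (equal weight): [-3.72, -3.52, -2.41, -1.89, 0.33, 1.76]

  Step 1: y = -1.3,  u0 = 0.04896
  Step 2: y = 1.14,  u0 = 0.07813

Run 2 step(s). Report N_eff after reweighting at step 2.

step 1: w=[0.0087, 0.0176, 0.2950, 0.5785, 0.0996, 0.0006]  mean=-1.8648  Neff=2.3148  idx=[2, 2, 3, 3, 3, 3]
step 2: w=[0.0178, 0.0178, 0.2411, 0.2411, 0.2411, 0.2411]  mean=-1.9085  Neff=4.2886  idx=[2, 2, 3, 4, 4, 5]

N_eff = 4.2886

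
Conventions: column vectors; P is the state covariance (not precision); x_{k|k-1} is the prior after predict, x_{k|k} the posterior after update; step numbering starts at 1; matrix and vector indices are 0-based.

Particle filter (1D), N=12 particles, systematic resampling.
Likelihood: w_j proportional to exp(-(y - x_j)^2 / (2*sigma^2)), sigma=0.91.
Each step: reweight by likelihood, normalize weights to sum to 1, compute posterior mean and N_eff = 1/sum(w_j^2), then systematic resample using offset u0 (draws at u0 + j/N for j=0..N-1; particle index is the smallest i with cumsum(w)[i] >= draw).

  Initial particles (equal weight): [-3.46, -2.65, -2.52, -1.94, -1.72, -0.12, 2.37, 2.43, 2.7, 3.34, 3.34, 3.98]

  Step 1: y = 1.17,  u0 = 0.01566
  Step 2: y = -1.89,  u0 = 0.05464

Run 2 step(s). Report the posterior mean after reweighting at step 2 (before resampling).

post_mean = -0.1195

step 1: w=[0.0000, 0.0001, 0.0002, 0.0019, 0.0042, 0.2367, 0.2710, 0.2479, 0.1573, 0.0377, 0.0377, 0.0055]  mean=1.9028  Neff=4.5758  idx=[5, 5, 5, 6, 6, 6, 7, 7, 7, 8, 8, 9]
step 2: w=[0.3333, 0.3333, 0.3333, 0.0000, 0.0000, 0.0000, 0.0000, 0.0000, 0.0000, 0.0000, 0.0000, 0.0000]  mean=-0.1195  Neff=3.0013  idx=[0, 0, 0, 0, 1, 1, 1, 1, 2, 2, 2, 2]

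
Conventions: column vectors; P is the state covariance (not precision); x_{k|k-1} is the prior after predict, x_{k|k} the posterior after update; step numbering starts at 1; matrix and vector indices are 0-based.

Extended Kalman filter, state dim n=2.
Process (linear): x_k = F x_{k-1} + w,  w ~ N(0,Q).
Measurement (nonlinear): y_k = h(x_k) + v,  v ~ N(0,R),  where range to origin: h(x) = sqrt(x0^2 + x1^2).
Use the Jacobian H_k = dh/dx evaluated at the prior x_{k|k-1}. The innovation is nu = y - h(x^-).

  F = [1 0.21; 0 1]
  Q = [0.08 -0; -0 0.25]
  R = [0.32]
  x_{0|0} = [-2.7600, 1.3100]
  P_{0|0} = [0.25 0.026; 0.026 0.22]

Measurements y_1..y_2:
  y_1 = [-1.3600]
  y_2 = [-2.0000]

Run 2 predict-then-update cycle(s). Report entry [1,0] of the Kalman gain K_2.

step 1: x^-=[-2.4849, 1.3100]  P^-=[0.3506 0.0722; 0.0722 0.4700]  H_jac=[-0.8846 0.4663]  S=[0.6370]  K=[-0.4340; 0.2438]  nu=[-4.1691]  x^+=[-0.6754, 0.2935]  P^+=[0.2306 0.1396; 0.1396 0.4321]
step 2: x^-=[-0.6137, 0.2935]  P^-=[0.3883 0.2304; 0.2304 0.6821]  H_jac=[-0.9021 0.4314]  S=[0.5837]  K=[-0.4299; 0.1482]  nu=[-2.6803]  x^+=[0.5385, -0.1036]  P^+=[0.2804 0.2675; 0.2675 0.6693]

K[1,0] = 0.1482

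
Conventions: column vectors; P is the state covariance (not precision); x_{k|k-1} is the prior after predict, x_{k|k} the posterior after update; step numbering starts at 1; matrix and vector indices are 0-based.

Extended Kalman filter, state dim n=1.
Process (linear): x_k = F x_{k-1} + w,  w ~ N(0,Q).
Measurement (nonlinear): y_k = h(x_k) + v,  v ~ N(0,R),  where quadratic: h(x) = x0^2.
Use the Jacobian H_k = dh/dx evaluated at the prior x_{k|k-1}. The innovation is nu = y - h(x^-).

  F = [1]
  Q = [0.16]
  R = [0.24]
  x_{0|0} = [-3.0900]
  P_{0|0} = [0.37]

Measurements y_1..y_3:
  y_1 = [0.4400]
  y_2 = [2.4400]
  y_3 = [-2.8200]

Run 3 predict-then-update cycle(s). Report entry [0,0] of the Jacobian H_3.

step 1: x^-=[-3.0900]  P^-=[0.5300]  H_jac=[-6.1800]  S=[20.4820]  K=[-0.1599]  nu=[-9.1081]  x^+=[-1.6335]  P^+=[0.0062]
step 2: x^-=[-1.6335]  P^-=[0.1662]  H_jac=[-3.2669]  S=[2.0139]  K=[-0.2696]  nu=[-0.2282]  x^+=[-1.5719]  P^+=[0.0198]
step 3: x^-=[-1.5719]  P^-=[0.1798]  H_jac=[-3.1439]  S=[2.0172]  K=[-0.2802]  nu=[-5.2910]  x^+=[-0.0892]  P^+=[0.0214]

H_jac[0,0] = -3.1439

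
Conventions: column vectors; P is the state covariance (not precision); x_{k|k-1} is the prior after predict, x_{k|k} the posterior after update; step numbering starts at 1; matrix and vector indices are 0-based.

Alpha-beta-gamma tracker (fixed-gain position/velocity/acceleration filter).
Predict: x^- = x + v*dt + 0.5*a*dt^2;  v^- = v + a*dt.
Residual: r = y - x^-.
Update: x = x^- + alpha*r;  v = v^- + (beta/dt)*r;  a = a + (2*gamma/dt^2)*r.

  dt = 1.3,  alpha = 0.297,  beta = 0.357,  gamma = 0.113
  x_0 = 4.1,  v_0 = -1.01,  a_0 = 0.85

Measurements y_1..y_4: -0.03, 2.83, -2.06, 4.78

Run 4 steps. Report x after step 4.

step 1: x_pred=3.5052  r=-3.5352  x^+=2.4553  v^+=-0.8758  a^+=0.3772
step 2: x_pred=1.6355  r=1.1945  x^+=1.9902  v^+=-0.0574  a^+=0.5370
step 3: x_pred=2.3694  r=-4.4294  x^+=1.0539  v^+=-0.5757  a^+=-0.0554
step 4: x_pred=0.2587  r=4.5213  x^+=1.6015  v^+=0.5940  a^+=0.5493

x_post = 1.6015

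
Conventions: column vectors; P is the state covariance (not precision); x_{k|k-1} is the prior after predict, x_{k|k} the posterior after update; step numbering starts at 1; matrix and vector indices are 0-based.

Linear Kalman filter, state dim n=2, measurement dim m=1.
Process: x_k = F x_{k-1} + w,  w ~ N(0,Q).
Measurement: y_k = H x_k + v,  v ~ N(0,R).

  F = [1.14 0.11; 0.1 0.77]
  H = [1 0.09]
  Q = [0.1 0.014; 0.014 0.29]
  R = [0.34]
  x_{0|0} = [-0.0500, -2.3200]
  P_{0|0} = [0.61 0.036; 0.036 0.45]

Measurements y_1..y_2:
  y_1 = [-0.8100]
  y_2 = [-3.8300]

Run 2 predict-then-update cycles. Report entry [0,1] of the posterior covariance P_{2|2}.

step 1: x^-=[-0.3122, -1.7914]  P^-=[0.9072 0.1537; 0.1537 0.5684]  S=[1.2795]  K=[0.7199; 0.1601]  nu=[-0.3366]  x^+=[-0.5545, -1.8453]  P^+=[0.2442 0.0062; 0.0062 0.5357]
step 2: x^-=[-0.8351, -1.4763]  P^-=[0.4254 0.0927; 0.0927 0.6110]  S=[0.7870]  K=[0.5511; 0.1877]  nu=[-2.8620]  x^+=[-2.4124, -2.0135]  P^+=[0.1864 0.0113; 0.0113 0.5833]

P_post[0,1] = 0.0113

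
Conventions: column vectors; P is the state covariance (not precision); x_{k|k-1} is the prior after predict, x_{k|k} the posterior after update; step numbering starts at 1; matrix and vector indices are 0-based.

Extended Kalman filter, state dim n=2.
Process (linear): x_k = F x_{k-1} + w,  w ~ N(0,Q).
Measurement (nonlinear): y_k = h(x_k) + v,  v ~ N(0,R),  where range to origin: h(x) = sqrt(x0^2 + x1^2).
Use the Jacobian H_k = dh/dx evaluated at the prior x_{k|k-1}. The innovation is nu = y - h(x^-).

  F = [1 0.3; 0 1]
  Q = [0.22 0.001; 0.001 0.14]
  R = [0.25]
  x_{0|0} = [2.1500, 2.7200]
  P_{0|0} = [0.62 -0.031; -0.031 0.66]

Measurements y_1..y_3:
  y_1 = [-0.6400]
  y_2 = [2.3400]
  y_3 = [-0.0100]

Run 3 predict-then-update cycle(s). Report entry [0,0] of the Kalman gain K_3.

K[0,0] = 0.4615

step 1: x^-=[2.9660, 2.7200]  P^-=[0.8808 0.1680; 0.1680 0.8000]  H_jac=[0.7370 0.6759]  S=[1.2613]  K=[0.6047; 0.5269]  nu=[-4.6644]  x^+=[0.1454, 0.2625]  P^+=[0.4196 -0.2338; -0.2338 0.4499]
step 2: x^-=[0.2241, 0.2625]  P^-=[0.5398 -0.0979; -0.0979 0.5899]  H_jac=[0.6494 0.7605]  S=[0.7221]  K=[0.3823; 0.5332]  nu=[1.9949]  x^+=[0.9868, 1.3262]  P^+=[0.4342 -0.2451; -0.2451 0.3846]
step 3: x^-=[1.3846, 1.3262]  P^-=[0.5418 -0.1287; -0.1287 0.5246]  H_jac=[0.7222 0.6917]  S=[0.6549]  K=[0.4615; 0.4121]  nu=[-1.9273]  x^+=[0.4953, 0.5320]  P^+=[0.4023 -0.2533; -0.2533 0.4134]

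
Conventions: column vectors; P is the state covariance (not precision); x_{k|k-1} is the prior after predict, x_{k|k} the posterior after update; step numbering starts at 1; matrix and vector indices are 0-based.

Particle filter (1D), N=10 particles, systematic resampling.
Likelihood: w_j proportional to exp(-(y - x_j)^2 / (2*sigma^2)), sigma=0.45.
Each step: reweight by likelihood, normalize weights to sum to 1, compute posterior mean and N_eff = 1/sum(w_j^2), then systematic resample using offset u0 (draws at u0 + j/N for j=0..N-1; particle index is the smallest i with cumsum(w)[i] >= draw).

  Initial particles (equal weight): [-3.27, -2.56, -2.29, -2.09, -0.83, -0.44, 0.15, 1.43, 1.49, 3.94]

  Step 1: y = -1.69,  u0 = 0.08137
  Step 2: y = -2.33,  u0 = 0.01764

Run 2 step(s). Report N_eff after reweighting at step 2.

N_eff = 7.9811

step 1: w=[0.0015, 0.1084, 0.2888, 0.4732, 0.1131, 0.0148, 0.0002, 0.0000, 0.0000, 0.0000]  mean=-2.0331  Neff=3.0111  idx=[1, 2, 2, 2, 3, 3, 3, 3, 4, 4]
step 2: w=[0.1195, 0.1356, 0.1356, 0.1356, 0.1181, 0.1181, 0.1181, 0.1181, 0.0005, 0.0005]  mean=-2.2262  Neff=7.9811  idx=[0, 0, 1, 2, 3, 3, 4, 5, 6, 7]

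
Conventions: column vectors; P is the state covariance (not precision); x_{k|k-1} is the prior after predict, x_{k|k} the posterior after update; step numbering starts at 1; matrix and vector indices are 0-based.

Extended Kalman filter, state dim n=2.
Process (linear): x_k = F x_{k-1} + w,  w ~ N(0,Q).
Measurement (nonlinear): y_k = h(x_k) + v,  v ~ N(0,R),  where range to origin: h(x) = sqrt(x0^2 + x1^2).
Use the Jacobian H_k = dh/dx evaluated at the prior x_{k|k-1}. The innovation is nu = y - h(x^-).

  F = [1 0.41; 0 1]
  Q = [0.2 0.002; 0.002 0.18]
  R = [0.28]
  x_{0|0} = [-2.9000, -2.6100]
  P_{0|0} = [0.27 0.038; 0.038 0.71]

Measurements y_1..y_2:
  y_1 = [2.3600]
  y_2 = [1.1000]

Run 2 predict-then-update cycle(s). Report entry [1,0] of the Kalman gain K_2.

K[1,0] = -0.3780

step 1: x^-=[-3.9701, -2.6100]  P^-=[0.6205 0.3311; 0.3311 0.8900]  H_jac=[-0.8356 -0.5493]  S=[1.2858]  K=[-0.5447; -0.5954]  nu=[-2.3912]  x^+=[-2.6676, -1.1863]  P^+=[0.2390 -0.0859; -0.0859 0.4342]
step 2: x^-=[-3.1540, -1.1863]  P^-=[0.4415 0.0941; 0.0941 0.6142]  H_jac=[-0.9360 -0.3520]  S=[0.8049]  K=[-0.5546; -0.3780]  nu=[-2.2697]  x^+=[-1.8953, -0.3283]  P^+=[0.1940 -0.0747; -0.0747 0.4991]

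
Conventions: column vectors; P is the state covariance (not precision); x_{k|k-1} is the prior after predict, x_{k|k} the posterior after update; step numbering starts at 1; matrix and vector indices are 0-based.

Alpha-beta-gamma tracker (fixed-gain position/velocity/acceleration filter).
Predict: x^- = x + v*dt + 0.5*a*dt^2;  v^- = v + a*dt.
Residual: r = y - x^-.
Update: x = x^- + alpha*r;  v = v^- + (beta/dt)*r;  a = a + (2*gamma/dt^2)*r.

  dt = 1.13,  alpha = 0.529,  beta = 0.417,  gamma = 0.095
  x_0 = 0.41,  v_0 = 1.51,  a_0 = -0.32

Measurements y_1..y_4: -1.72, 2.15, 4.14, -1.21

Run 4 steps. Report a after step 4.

a_post = -0.5528

step 1: x_pred=1.9120  r=-3.6320  x^+=-0.0093  v^+=-0.1919  a^+=-0.8604
step 2: x_pred=-0.7755  r=2.9255  x^+=0.7721  v^+=-0.0846  a^+=-0.4251
step 3: x_pred=0.4051  r=3.7349  x^+=2.3808  v^+=0.8133  a^+=0.1306
step 4: x_pred=3.3833  r=-4.5933  x^+=0.9534  v^+=-0.7341  a^+=-0.5528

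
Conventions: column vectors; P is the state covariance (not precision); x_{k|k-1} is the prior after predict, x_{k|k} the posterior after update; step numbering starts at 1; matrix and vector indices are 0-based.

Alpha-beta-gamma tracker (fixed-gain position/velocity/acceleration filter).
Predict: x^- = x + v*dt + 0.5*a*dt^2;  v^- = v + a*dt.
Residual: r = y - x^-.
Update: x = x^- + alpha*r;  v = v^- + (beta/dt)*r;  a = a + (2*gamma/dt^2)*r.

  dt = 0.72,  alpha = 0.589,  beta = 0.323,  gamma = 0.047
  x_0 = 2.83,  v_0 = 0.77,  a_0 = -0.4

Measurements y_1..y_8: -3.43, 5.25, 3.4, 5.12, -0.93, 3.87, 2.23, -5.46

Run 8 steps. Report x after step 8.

x_post = -2.3825

step 1: x_pred=3.2807  r=-6.7107  x^+=-0.6719  v^+=-2.5285  a^+=-1.6168
step 2: x_pred=-2.9115  r=8.1615  x^+=1.8956  v^+=-0.0313  a^+=-0.1369
step 3: x_pred=1.8376  r=1.5624  x^+=2.7579  v^+=0.5710  a^+=0.1464
step 4: x_pred=3.2069  r=1.9131  x^+=4.3337  v^+=1.5346  a^+=0.4933
step 5: x_pred=5.5665  r=-6.4965  x^+=1.7401  v^+=-1.0246  a^+=-0.6847
step 6: x_pred=0.8249  r=3.0451  x^+=2.6184  v^+=-0.1516  a^+=-0.1326
step 7: x_pred=2.4750  r=-0.2450  x^+=2.3307  v^+=-0.3569  a^+=-0.1770
step 8: x_pred=2.0278  r=-7.4878  x^+=-2.3825  v^+=-3.8435  a^+=-1.5347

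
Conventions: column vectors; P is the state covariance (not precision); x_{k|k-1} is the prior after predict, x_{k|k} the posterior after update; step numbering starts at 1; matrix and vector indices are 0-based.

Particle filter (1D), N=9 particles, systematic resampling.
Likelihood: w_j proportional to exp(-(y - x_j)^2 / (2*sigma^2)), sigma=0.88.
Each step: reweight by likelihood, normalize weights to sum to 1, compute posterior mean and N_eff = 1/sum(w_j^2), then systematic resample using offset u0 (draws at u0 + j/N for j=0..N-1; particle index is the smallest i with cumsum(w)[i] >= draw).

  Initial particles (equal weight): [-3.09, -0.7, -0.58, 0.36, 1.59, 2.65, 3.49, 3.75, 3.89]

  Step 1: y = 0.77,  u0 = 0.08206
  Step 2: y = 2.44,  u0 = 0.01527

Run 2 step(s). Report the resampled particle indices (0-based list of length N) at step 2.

step 1: w=[0.0000, 0.1118, 0.1391, 0.4047, 0.2922, 0.0460, 0.0038, 0.0015, 0.0008]  mean=0.5954  Neff=3.5313  idx=[1, 2, 3, 3, 3, 3, 4, 4, 5]
step 2: w=[0.0007, 0.0011, 0.0247, 0.0247, 0.0247, 0.0247, 0.2533, 0.2533, 0.3926]  mean=1.8805  Neff=3.5095  idx=[2, 6, 6, 6, 7, 7, 8, 8, 8]

resampled_idx = [2, 6, 6, 6, 7, 7, 8, 8, 8]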